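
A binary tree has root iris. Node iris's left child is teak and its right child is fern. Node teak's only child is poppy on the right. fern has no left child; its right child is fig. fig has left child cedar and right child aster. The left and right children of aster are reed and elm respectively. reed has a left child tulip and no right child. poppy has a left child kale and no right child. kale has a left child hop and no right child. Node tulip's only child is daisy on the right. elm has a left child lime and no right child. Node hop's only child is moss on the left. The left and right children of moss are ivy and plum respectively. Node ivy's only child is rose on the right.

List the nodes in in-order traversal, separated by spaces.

In-order visits the left subtree, then the node, then the right subtree.
At iris: go left to teak.
  At teak: no left child.
  Visit teak.
  At teak: go right to poppy.
    At poppy: go left to kale.
      At kale: go left to hop.
        At hop: go left to moss.
          At moss: go left to ivy.
            At ivy: no left child.
            Visit ivy.
            At ivy: go right to rose.
              rose is a leaf — visit rose.
          Visit moss.
          At moss: go right to plum.
            plum is a leaf — visit plum.
        Visit hop.
        At hop: no right child.
      Visit kale.
      At kale: no right child.
    Visit poppy.
    At poppy: no right child.
Visit iris.
At iris: go right to fern.
  At fern: no left child.
  Visit fern.
  At fern: go right to fig.
    At fig: go left to cedar.
      cedar is a leaf — visit cedar.
    Visit fig.
    At fig: go right to aster.
      At aster: go left to reed.
        At reed: go left to tulip.
          At tulip: no left child.
          Visit tulip.
          At tulip: go right to daisy.
            daisy is a leaf — visit daisy.
        Visit reed.
        At reed: no right child.
      Visit aster.
      At aster: go right to elm.
        At elm: go left to lime.
          lime is a leaf — visit lime.
        Visit elm.
        At elm: no right child.

teak ivy rose moss plum hop kale poppy iris fern cedar fig tulip daisy reed aster lime elm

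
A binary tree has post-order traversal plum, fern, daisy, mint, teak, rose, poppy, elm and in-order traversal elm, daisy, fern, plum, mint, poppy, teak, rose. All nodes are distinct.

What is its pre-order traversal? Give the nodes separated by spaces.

elm poppy mint daisy fern plum rose teak

The last element of post-order is the root; it splits in-order into left and right subtrees.
Root elm: left subtree has 0 nodes { }, right has 7 {daisy, fern, plum, mint, poppy, teak, rose}.
  Root poppy: left subtree has 4 nodes {daisy, fern, plum, mint}, right has 2 {teak, rose}.
    Root mint: left subtree has 3 nodes {daisy, fern, plum}, right has 0 { }.
      Root daisy: left subtree has 0 nodes { }, right has 2 {fern, plum}.
        Root fern: left subtree has 0 nodes { }, right has 1 {plum}.
    Root rose: left subtree has 1 node {teak}, right has 0 { }.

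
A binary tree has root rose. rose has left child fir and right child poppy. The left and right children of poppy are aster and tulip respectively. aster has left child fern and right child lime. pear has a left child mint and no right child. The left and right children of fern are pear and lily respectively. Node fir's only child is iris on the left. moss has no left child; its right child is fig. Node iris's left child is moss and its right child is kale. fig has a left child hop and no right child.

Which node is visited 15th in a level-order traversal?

Level-order visits nodes level by level from the root, left to right within each level.
Level 0: rose
Level 1: fir, poppy
Level 2: iris, aster, tulip
Level 3: moss, kale, fern, lime
Level 4: fig, pear, lily
Level 5: hop, mint
Full level-order sequence: rose, fir, poppy, iris, aster, tulip, moss, kale, fern, lime, fig, pear, lily, hop, mint.

mint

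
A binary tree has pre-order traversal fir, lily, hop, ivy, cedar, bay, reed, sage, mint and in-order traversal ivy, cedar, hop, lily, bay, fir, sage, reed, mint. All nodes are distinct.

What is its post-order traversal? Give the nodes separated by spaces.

cedar ivy hop bay lily sage mint reed fir

The first element of pre-order is the root; it splits in-order into left and right subtrees.
Root fir: left subtree has 5 nodes {ivy, cedar, hop, lily, bay}, right has 3 {sage, reed, mint}.
  Root lily: left subtree has 3 nodes {ivy, cedar, hop}, right has 1 {bay}.
    Root hop: left subtree has 2 nodes {ivy, cedar}, right has 0 { }.
      Root ivy: left subtree has 0 nodes { }, right has 1 {cedar}.
  Root reed: left subtree has 1 node {sage}, right has 1 {mint}.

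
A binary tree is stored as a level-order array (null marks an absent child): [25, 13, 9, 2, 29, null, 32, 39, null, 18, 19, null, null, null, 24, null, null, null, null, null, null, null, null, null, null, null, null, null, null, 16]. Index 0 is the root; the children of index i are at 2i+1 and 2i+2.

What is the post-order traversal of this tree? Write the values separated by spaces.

Post-order visits the left subtree, then the right subtree, then the node.
At 25: go left to 13.
  At 13: go left to 2.
    At 2: go left to 39.
      39 is a leaf — visit 39.
    At 2: no right child.
    Visit 2.
  At 13: go right to 29.
    At 29: go left to 18.
      18 is a leaf — visit 18.
    At 29: go right to 19.
      19 is a leaf — visit 19.
    Visit 29.
  Visit 13.
At 25: go right to 9.
  At 9: no left child.
  At 9: go right to 32.
    At 32: no left child.
    At 32: go right to 24.
      At 24: go left to 16.
        16 is a leaf — visit 16.
      At 24: no right child.
      Visit 24.
    Visit 32.
  Visit 9.
Visit 25.

39 2 18 19 29 13 16 24 32 9 25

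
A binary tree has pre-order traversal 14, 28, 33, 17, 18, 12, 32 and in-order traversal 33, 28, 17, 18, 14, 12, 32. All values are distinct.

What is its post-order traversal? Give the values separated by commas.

The first element of pre-order is the root; it splits in-order into left and right subtrees.
Root 14: left subtree has 4 nodes {33, 28, 17, 18}, right has 2 {12, 32}.
  Root 28: left subtree has 1 node {33}, right has 2 {17, 18}.
    Root 17: left subtree has 0 nodes { }, right has 1 {18}.
  Root 12: left subtree has 0 nodes { }, right has 1 {32}.

33, 18, 17, 28, 32, 12, 14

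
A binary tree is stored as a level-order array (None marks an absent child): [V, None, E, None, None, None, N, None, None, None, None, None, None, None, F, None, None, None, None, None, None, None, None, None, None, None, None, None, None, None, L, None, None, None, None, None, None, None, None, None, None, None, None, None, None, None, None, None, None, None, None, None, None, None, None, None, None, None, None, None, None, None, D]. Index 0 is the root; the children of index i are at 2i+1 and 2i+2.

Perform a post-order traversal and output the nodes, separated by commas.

Post-order visits the left subtree, then the right subtree, then the node.
At V: no left child.
At V: go right to E.
  At E: no left child.
  At E: go right to N.
    At N: no left child.
    At N: go right to F.
      At F: no left child.
      At F: go right to L.
        At L: no left child.
        At L: go right to D.
          D is a leaf — visit D.
        Visit L.
      Visit F.
    Visit N.
  Visit E.
Visit V.

D, L, F, N, E, V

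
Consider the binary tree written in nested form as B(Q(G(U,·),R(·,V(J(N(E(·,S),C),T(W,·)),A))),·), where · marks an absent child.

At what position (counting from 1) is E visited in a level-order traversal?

Level-order visits nodes level by level from the root, left to right within each level.
Level 0: B
Level 1: Q
Level 2: G, R
Level 3: U, V
Level 4: J, A
Level 5: N, T
Level 6: E, C, W
Level 7: S
Full level-order sequence: B, Q, G, R, U, V, J, A, N, T, E, C, W, S.

11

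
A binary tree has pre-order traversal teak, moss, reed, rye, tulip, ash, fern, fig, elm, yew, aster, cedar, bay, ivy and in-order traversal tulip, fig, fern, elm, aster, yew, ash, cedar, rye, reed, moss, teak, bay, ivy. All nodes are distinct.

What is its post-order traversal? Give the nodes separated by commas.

The first element of pre-order is the root; it splits in-order into left and right subtrees.
Root teak: left subtree has 11 nodes {tulip, fig, fern, elm, aster, yew, ash, cedar, rye, reed, moss}, right has 2 {bay, ivy}.
  Root moss: left subtree has 10 nodes {tulip, fig, fern, elm, aster, yew, ash, cedar, rye, reed}, right has 0 { }.
    Root reed: left subtree has 9 nodes {tulip, fig, fern, elm, aster, yew, ash, cedar, rye}, right has 0 { }.
      Root rye: left subtree has 8 nodes {tulip, fig, fern, elm, aster, yew, ash, cedar}, right has 0 { }.
        Root tulip: left subtree has 0 nodes { }, right has 7 {fig, fern, elm, aster, yew, ash, cedar}.
          Root ash: left subtree has 5 nodes {fig, fern, elm, aster, yew}, right has 1 {cedar}.
            Root fern: left subtree has 1 node {fig}, right has 3 {elm, aster, yew}.
              Root elm: left subtree has 0 nodes { }, right has 2 {aster, yew}.
                Root yew: left subtree has 1 node {aster}, right has 0 { }.
  Root bay: left subtree has 0 nodes { }, right has 1 {ivy}.

fig, aster, yew, elm, fern, cedar, ash, tulip, rye, reed, moss, ivy, bay, teak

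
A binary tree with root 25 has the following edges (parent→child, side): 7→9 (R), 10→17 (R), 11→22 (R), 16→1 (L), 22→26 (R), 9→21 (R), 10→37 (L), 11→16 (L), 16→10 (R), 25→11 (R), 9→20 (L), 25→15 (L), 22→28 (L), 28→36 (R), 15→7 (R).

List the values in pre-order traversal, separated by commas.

Pre-order visits the node, then its left subtree, then its right subtree.
Visit 25.
At 25: go left to 15.
  Visit 15.
  At 15: no left child.
  At 15: go right to 7.
    Visit 7.
    At 7: no left child.
    At 7: go right to 9.
      Visit 9.
      At 9: go left to 20.
        20 is a leaf — visit 20.
      At 9: go right to 21.
        21 is a leaf — visit 21.
At 25: go right to 11.
  Visit 11.
  At 11: go left to 16.
    Visit 16.
    At 16: go left to 1.
      1 is a leaf — visit 1.
    At 16: go right to 10.
      Visit 10.
      At 10: go left to 37.
        37 is a leaf — visit 37.
      At 10: go right to 17.
        17 is a leaf — visit 17.
  At 11: go right to 22.
    Visit 22.
    At 22: go left to 28.
      Visit 28.
      At 28: no left child.
      At 28: go right to 36.
        36 is a leaf — visit 36.
    At 22: go right to 26.
      26 is a leaf — visit 26.

25, 15, 7, 9, 20, 21, 11, 16, 1, 10, 37, 17, 22, 28, 36, 26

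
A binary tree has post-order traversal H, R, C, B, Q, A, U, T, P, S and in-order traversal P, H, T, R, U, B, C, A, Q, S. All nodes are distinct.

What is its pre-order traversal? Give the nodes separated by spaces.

The last element of post-order is the root; it splits in-order into left and right subtrees.
Root S: left subtree has 9 nodes {P, H, T, R, U, B, C, A, Q}, right has 0 { }.
  Root P: left subtree has 0 nodes { }, right has 8 {H, T, R, U, B, C, A, Q}.
    Root T: left subtree has 1 node {H}, right has 6 {R, U, B, C, A, Q}.
      Root U: left subtree has 1 node {R}, right has 4 {B, C, A, Q}.
        Root A: left subtree has 2 nodes {B, C}, right has 1 {Q}.
          Root B: left subtree has 0 nodes { }, right has 1 {C}.

S P T H U R A B C Q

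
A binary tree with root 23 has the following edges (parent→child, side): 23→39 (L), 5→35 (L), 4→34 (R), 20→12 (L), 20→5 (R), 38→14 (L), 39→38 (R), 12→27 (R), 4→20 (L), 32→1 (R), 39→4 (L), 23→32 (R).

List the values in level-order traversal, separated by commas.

23, 39, 32, 4, 38, 1, 20, 34, 14, 12, 5, 27, 35

Level-order visits nodes level by level from the root, left to right within each level.
Level 0: 23
Level 1: 39, 32
Level 2: 4, 38, 1
Level 3: 20, 34, 14
Level 4: 12, 5
Level 5: 27, 35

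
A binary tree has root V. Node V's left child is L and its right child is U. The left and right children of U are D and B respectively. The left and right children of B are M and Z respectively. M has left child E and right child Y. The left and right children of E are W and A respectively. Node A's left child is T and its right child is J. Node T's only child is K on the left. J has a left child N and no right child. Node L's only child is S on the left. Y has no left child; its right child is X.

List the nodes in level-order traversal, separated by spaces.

Level-order visits nodes level by level from the root, left to right within each level.
Level 0: V
Level 1: L, U
Level 2: S, D, B
Level 3: M, Z
Level 4: E, Y
Level 5: W, A, X
Level 6: T, J
Level 7: K, N

V L U S D B M Z E Y W A X T J K N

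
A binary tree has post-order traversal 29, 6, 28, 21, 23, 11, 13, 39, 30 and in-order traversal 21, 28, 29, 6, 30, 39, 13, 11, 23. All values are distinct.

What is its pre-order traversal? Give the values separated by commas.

30, 21, 28, 6, 29, 39, 13, 11, 23

The last element of post-order is the root; it splits in-order into left and right subtrees.
Root 30: left subtree has 4 nodes {21, 28, 29, 6}, right has 4 {39, 13, 11, 23}.
  Root 21: left subtree has 0 nodes { }, right has 3 {28, 29, 6}.
    Root 28: left subtree has 0 nodes { }, right has 2 {29, 6}.
      Root 6: left subtree has 1 node {29}, right has 0 { }.
  Root 39: left subtree has 0 nodes { }, right has 3 {13, 11, 23}.
    Root 13: left subtree has 0 nodes { }, right has 2 {11, 23}.
      Root 11: left subtree has 0 nodes { }, right has 1 {23}.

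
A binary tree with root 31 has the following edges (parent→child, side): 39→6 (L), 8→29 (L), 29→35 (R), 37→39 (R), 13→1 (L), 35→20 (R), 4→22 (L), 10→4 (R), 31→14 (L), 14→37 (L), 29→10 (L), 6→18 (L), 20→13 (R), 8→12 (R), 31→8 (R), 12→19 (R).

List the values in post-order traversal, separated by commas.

Post-order visits the left subtree, then the right subtree, then the node.
At 31: go left to 14.
  At 14: go left to 37.
    At 37: no left child.
    At 37: go right to 39.
      At 39: go left to 6.
        At 6: go left to 18.
          18 is a leaf — visit 18.
        At 6: no right child.
        Visit 6.
      At 39: no right child.
      Visit 39.
    Visit 37.
  At 14: no right child.
  Visit 14.
At 31: go right to 8.
  At 8: go left to 29.
    At 29: go left to 10.
      At 10: no left child.
      At 10: go right to 4.
        At 4: go left to 22.
          22 is a leaf — visit 22.
        At 4: no right child.
        Visit 4.
      Visit 10.
    At 29: go right to 35.
      At 35: no left child.
      At 35: go right to 20.
        At 20: no left child.
        At 20: go right to 13.
          At 13: go left to 1.
            1 is a leaf — visit 1.
          At 13: no right child.
          Visit 13.
        Visit 20.
      Visit 35.
    Visit 29.
  At 8: go right to 12.
    At 12: no left child.
    At 12: go right to 19.
      19 is a leaf — visit 19.
    Visit 12.
  Visit 8.
Visit 31.

18, 6, 39, 37, 14, 22, 4, 10, 1, 13, 20, 35, 29, 19, 12, 8, 31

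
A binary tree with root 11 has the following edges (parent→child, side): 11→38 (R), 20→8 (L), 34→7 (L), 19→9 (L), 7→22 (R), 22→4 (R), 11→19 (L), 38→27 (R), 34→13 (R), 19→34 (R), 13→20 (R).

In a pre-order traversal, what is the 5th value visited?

7

Pre-order visits the node, then its left subtree, then its right subtree.
Visit 11.
At 11: go left to 19.
  Visit 19.
  At 19: go left to 9.
    9 is a leaf — visit 9.
  At 19: go right to 34.
    Visit 34.
    At 34: go left to 7.
      Visit 7.
      At 7: no left child.
      At 7: go right to 22.
        Visit 22.
        At 22: no left child.
        At 22: go right to 4.
          4 is a leaf — visit 4.
    At 34: go right to 13.
      Visit 13.
      At 13: no left child.
      At 13: go right to 20.
        Visit 20.
        At 20: go left to 8.
          8 is a leaf — visit 8.
        At 20: no right child.
At 11: go right to 38.
  Visit 38.
  At 38: no left child.
  At 38: go right to 27.
    27 is a leaf — visit 27.
Full pre-order sequence: 11, 19, 9, 34, 7, 22, 4, 13, 20, 8, 38, 27.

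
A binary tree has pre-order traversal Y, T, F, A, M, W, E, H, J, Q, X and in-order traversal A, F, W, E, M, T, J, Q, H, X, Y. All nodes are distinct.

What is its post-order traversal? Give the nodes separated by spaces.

The first element of pre-order is the root; it splits in-order into left and right subtrees.
Root Y: left subtree has 10 nodes {A, F, W, E, M, T, J, Q, H, X}, right has 0 { }.
  Root T: left subtree has 5 nodes {A, F, W, E, M}, right has 4 {J, Q, H, X}.
    Root F: left subtree has 1 node {A}, right has 3 {W, E, M}.
      Root M: left subtree has 2 nodes {W, E}, right has 0 { }.
        Root W: left subtree has 0 nodes { }, right has 1 {E}.
    Root H: left subtree has 2 nodes {J, Q}, right has 1 {X}.
      Root J: left subtree has 0 nodes { }, right has 1 {Q}.

A E W M F Q J X H T Y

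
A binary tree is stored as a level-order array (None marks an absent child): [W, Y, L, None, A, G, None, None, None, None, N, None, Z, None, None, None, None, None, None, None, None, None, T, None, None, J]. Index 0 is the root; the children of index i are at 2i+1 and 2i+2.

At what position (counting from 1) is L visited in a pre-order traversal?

Pre-order visits the node, then its left subtree, then its right subtree.
Visit W.
At W: go left to Y.
  Visit Y.
  At Y: no left child.
  At Y: go right to A.
    Visit A.
    At A: no left child.
    At A: go right to N.
      Visit N.
      At N: no left child.
      At N: go right to T.
        T is a leaf — visit T.
At W: go right to L.
  Visit L.
  At L: go left to G.
    Visit G.
    At G: no left child.
    At G: go right to Z.
      Visit Z.
      At Z: go left to J.
        J is a leaf — visit J.
      At Z: no right child.
  At L: no right child.
Full pre-order sequence: W, Y, A, N, T, L, G, Z, J.

6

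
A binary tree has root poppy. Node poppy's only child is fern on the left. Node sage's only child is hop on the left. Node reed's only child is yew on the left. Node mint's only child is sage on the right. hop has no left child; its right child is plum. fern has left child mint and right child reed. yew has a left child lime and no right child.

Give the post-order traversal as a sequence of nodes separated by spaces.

plum hop sage mint lime yew reed fern poppy

Post-order visits the left subtree, then the right subtree, then the node.
At poppy: go left to fern.
  At fern: go left to mint.
    At mint: no left child.
    At mint: go right to sage.
      At sage: go left to hop.
        At hop: no left child.
        At hop: go right to plum.
          plum is a leaf — visit plum.
        Visit hop.
      At sage: no right child.
      Visit sage.
    Visit mint.
  At fern: go right to reed.
    At reed: go left to yew.
      At yew: go left to lime.
        lime is a leaf — visit lime.
      At yew: no right child.
      Visit yew.
    At reed: no right child.
    Visit reed.
  Visit fern.
At poppy: no right child.
Visit poppy.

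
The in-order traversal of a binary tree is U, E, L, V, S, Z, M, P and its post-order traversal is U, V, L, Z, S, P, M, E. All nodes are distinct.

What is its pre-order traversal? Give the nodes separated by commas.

E, U, M, S, L, V, Z, P

The last element of post-order is the root; it splits in-order into left and right subtrees.
Root E: left subtree has 1 node {U}, right has 6 {L, V, S, Z, M, P}.
  Root M: left subtree has 4 nodes {L, V, S, Z}, right has 1 {P}.
    Root S: left subtree has 2 nodes {L, V}, right has 1 {Z}.
      Root L: left subtree has 0 nodes { }, right has 1 {V}.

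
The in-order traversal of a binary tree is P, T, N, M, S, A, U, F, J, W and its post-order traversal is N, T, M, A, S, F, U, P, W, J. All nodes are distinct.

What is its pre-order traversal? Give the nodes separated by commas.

J, P, U, S, M, T, N, A, F, W

The last element of post-order is the root; it splits in-order into left and right subtrees.
Root J: left subtree has 8 nodes {P, T, N, M, S, A, U, F}, right has 1 {W}.
  Root P: left subtree has 0 nodes { }, right has 7 {T, N, M, S, A, U, F}.
    Root U: left subtree has 5 nodes {T, N, M, S, A}, right has 1 {F}.
      Root S: left subtree has 3 nodes {T, N, M}, right has 1 {A}.
        Root M: left subtree has 2 nodes {T, N}, right has 0 { }.
          Root T: left subtree has 0 nodes { }, right has 1 {N}.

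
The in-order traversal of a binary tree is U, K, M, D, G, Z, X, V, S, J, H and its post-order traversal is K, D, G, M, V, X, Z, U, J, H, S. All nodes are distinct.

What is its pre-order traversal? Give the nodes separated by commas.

The last element of post-order is the root; it splits in-order into left and right subtrees.
Root S: left subtree has 8 nodes {U, K, M, D, G, Z, X, V}, right has 2 {J, H}.
  Root U: left subtree has 0 nodes { }, right has 7 {K, M, D, G, Z, X, V}.
    Root Z: left subtree has 4 nodes {K, M, D, G}, right has 2 {X, V}.
      Root M: left subtree has 1 node {K}, right has 2 {D, G}.
        Root G: left subtree has 1 node {D}, right has 0 { }.
      Root X: left subtree has 0 nodes { }, right has 1 {V}.
  Root H: left subtree has 1 node {J}, right has 0 { }.

S, U, Z, M, K, G, D, X, V, H, J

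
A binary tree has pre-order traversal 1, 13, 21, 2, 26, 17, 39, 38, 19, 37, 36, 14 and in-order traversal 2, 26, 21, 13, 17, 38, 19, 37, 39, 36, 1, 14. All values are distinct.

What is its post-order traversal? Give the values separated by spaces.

26 2 21 37 19 38 36 39 17 13 14 1

The first element of pre-order is the root; it splits in-order into left and right subtrees.
Root 1: left subtree has 10 nodes {2, 26, 21, 13, 17, 38, 19, 37, 39, 36}, right has 1 {14}.
  Root 13: left subtree has 3 nodes {2, 26, 21}, right has 6 {17, 38, 19, 37, 39, 36}.
    Root 21: left subtree has 2 nodes {2, 26}, right has 0 { }.
      Root 2: left subtree has 0 nodes { }, right has 1 {26}.
    Root 17: left subtree has 0 nodes { }, right has 5 {38, 19, 37, 39, 36}.
      Root 39: left subtree has 3 nodes {38, 19, 37}, right has 1 {36}.
        Root 38: left subtree has 0 nodes { }, right has 2 {19, 37}.
          Root 19: left subtree has 0 nodes { }, right has 1 {37}.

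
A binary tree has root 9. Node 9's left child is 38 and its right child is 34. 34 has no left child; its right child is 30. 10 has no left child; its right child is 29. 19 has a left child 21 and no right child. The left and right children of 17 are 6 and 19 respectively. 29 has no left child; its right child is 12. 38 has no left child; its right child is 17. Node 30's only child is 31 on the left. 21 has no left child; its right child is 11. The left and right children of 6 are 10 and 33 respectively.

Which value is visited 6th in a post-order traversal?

11

Post-order visits the left subtree, then the right subtree, then the node.
At 9: go left to 38.
  At 38: no left child.
  At 38: go right to 17.
    At 17: go left to 6.
      At 6: go left to 10.
        At 10: no left child.
        At 10: go right to 29.
          At 29: no left child.
          At 29: go right to 12.
            12 is a leaf — visit 12.
          Visit 29.
        Visit 10.
      At 6: go right to 33.
        33 is a leaf — visit 33.
      Visit 6.
    At 17: go right to 19.
      At 19: go left to 21.
        At 21: no left child.
        At 21: go right to 11.
          11 is a leaf — visit 11.
        Visit 21.
      At 19: no right child.
      Visit 19.
    Visit 17.
  Visit 38.
At 9: go right to 34.
  At 34: no left child.
  At 34: go right to 30.
    At 30: go left to 31.
      31 is a leaf — visit 31.
    At 30: no right child.
    Visit 30.
  Visit 34.
Visit 9.
Full post-order sequence: 12, 29, 10, 33, 6, 11, 21, 19, 17, 38, 31, 30, 34, 9.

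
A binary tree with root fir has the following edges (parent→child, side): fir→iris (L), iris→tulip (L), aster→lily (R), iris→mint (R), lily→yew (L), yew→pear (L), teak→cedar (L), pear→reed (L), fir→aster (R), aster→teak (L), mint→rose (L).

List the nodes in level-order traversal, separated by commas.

Level-order visits nodes level by level from the root, left to right within each level.
Level 0: fir
Level 1: iris, aster
Level 2: tulip, mint, teak, lily
Level 3: rose, cedar, yew
Level 4: pear
Level 5: reed

fir, iris, aster, tulip, mint, teak, lily, rose, cedar, yew, pear, reed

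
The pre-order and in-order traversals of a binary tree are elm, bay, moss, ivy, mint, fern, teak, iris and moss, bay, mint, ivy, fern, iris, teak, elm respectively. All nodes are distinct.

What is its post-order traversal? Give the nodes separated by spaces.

moss mint iris teak fern ivy bay elm

The first element of pre-order is the root; it splits in-order into left and right subtrees.
Root elm: left subtree has 7 nodes {moss, bay, mint, ivy, fern, iris, teak}, right has 0 { }.
  Root bay: left subtree has 1 node {moss}, right has 5 {mint, ivy, fern, iris, teak}.
    Root ivy: left subtree has 1 node {mint}, right has 3 {fern, iris, teak}.
      Root fern: left subtree has 0 nodes { }, right has 2 {iris, teak}.
        Root teak: left subtree has 1 node {iris}, right has 0 { }.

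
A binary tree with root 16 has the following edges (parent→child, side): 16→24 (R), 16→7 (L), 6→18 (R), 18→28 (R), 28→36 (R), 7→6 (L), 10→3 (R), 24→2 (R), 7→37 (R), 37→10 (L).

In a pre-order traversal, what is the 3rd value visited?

6

Pre-order visits the node, then its left subtree, then its right subtree.
Visit 16.
At 16: go left to 7.
  Visit 7.
  At 7: go left to 6.
    Visit 6.
    At 6: no left child.
    At 6: go right to 18.
      Visit 18.
      At 18: no left child.
      At 18: go right to 28.
        Visit 28.
        At 28: no left child.
        At 28: go right to 36.
          36 is a leaf — visit 36.
  At 7: go right to 37.
    Visit 37.
    At 37: go left to 10.
      Visit 10.
      At 10: no left child.
      At 10: go right to 3.
        3 is a leaf — visit 3.
    At 37: no right child.
At 16: go right to 24.
  Visit 24.
  At 24: no left child.
  At 24: go right to 2.
    2 is a leaf — visit 2.
Full pre-order sequence: 16, 7, 6, 18, 28, 36, 37, 10, 3, 24, 2.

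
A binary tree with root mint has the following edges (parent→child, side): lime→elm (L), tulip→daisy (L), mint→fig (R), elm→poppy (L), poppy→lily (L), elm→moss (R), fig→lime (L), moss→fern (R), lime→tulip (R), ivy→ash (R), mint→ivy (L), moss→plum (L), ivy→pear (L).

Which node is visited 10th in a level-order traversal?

Level-order visits nodes level by level from the root, left to right within each level.
Level 0: mint
Level 1: ivy, fig
Level 2: pear, ash, lime
Level 3: elm, tulip
Level 4: poppy, moss, daisy
Level 5: lily, plum, fern
Full level-order sequence: mint, ivy, fig, pear, ash, lime, elm, tulip, poppy, moss, daisy, lily, plum, fern.

moss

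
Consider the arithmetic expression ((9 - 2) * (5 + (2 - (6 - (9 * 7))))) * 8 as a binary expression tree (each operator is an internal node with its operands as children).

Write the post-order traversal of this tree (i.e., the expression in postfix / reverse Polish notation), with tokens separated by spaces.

Post-order on an expression tree gives postfix notation: for each operator, emit left operand, right operand, then the operator.

9 2 - 5 2 6 9 7 * - - + * 8 *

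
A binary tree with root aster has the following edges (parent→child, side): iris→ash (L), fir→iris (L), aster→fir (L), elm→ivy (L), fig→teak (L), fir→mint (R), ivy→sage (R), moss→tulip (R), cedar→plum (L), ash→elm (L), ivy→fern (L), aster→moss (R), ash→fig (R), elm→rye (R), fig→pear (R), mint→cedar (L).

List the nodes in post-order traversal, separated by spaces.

Post-order visits the left subtree, then the right subtree, then the node.
At aster: go left to fir.
  At fir: go left to iris.
    At iris: go left to ash.
      At ash: go left to elm.
        At elm: go left to ivy.
          At ivy: go left to fern.
            fern is a leaf — visit fern.
          At ivy: go right to sage.
            sage is a leaf — visit sage.
          Visit ivy.
        At elm: go right to rye.
          rye is a leaf — visit rye.
        Visit elm.
      At ash: go right to fig.
        At fig: go left to teak.
          teak is a leaf — visit teak.
        At fig: go right to pear.
          pear is a leaf — visit pear.
        Visit fig.
      Visit ash.
    At iris: no right child.
    Visit iris.
  At fir: go right to mint.
    At mint: go left to cedar.
      At cedar: go left to plum.
        plum is a leaf — visit plum.
      At cedar: no right child.
      Visit cedar.
    At mint: no right child.
    Visit mint.
  Visit fir.
At aster: go right to moss.
  At moss: no left child.
  At moss: go right to tulip.
    tulip is a leaf — visit tulip.
  Visit moss.
Visit aster.

fern sage ivy rye elm teak pear fig ash iris plum cedar mint fir tulip moss aster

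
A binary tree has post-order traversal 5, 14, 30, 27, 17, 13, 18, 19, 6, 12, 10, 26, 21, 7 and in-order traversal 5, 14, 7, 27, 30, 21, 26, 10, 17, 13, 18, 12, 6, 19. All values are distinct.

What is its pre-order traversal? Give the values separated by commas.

The last element of post-order is the root; it splits in-order into left and right subtrees.
Root 7: left subtree has 2 nodes {5, 14}, right has 11 {27, 30, 21, 26, 10, 17, 13, 18, 12, 6, 19}.
  Root 14: left subtree has 1 node {5}, right has 0 { }.
  Root 21: left subtree has 2 nodes {27, 30}, right has 8 {26, 10, 17, 13, 18, 12, 6, 19}.
    Root 27: left subtree has 0 nodes { }, right has 1 {30}.
    Root 26: left subtree has 0 nodes { }, right has 7 {10, 17, 13, 18, 12, 6, 19}.
      Root 10: left subtree has 0 nodes { }, right has 6 {17, 13, 18, 12, 6, 19}.
        Root 12: left subtree has 3 nodes {17, 13, 18}, right has 2 {6, 19}.
          Root 18: left subtree has 2 nodes {17, 13}, right has 0 { }.
            Root 13: left subtree has 1 node {17}, right has 0 { }.
          Root 6: left subtree has 0 nodes { }, right has 1 {19}.

7, 14, 5, 21, 27, 30, 26, 10, 12, 18, 13, 17, 6, 19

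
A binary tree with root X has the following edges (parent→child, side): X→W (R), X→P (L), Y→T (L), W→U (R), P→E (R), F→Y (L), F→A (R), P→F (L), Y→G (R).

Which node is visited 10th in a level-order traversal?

G

Level-order visits nodes level by level from the root, left to right within each level.
Level 0: X
Level 1: P, W
Level 2: F, E, U
Level 3: Y, A
Level 4: T, G
Full level-order sequence: X, P, W, F, E, U, Y, A, T, G.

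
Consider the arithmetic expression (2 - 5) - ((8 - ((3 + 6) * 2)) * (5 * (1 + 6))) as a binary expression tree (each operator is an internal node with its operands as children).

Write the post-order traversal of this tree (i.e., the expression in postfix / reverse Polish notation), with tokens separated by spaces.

2 5 - 8 3 6 + 2 * - 5 1 6 + * * -

Post-order on an expression tree gives postfix notation: for each operator, emit left operand, right operand, then the operator.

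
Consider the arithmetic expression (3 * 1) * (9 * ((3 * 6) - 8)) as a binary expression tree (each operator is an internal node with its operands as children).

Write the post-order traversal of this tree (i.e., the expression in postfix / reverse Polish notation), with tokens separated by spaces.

Post-order on an expression tree gives postfix notation: for each operator, emit left operand, right operand, then the operator.

3 1 * 9 3 6 * 8 - * *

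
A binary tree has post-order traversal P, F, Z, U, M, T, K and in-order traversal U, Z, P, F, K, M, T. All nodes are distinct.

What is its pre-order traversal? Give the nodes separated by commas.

K, U, Z, F, P, T, M

The last element of post-order is the root; it splits in-order into left and right subtrees.
Root K: left subtree has 4 nodes {U, Z, P, F}, right has 2 {M, T}.
  Root U: left subtree has 0 nodes { }, right has 3 {Z, P, F}.
    Root Z: left subtree has 0 nodes { }, right has 2 {P, F}.
      Root F: left subtree has 1 node {P}, right has 0 { }.
  Root T: left subtree has 1 node {M}, right has 0 { }.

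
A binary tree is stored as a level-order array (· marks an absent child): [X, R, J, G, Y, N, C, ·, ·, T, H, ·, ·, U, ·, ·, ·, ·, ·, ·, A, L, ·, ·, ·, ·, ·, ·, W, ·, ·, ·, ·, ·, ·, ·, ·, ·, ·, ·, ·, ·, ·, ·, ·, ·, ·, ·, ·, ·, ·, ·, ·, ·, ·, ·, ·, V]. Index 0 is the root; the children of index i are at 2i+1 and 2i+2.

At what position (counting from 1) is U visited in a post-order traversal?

11

Post-order visits the left subtree, then the right subtree, then the node.
At X: go left to R.
  At R: go left to G.
    G is a leaf — visit G.
  At R: go right to Y.
    At Y: go left to T.
      At T: no left child.
      At T: go right to A.
        A is a leaf — visit A.
      Visit T.
    At Y: go right to H.
      At H: go left to L.
        L is a leaf — visit L.
      At H: no right child.
      Visit H.
    Visit Y.
  Visit R.
At X: go right to J.
  At J: go left to N.
    N is a leaf — visit N.
  At J: go right to C.
    At C: go left to U.
      At U: no left child.
      At U: go right to W.
        At W: go left to V.
          V is a leaf — visit V.
        At W: no right child.
        Visit W.
      Visit U.
    At C: no right child.
    Visit C.
  Visit J.
Visit X.
Full post-order sequence: G, A, T, L, H, Y, R, N, V, W, U, C, J, X.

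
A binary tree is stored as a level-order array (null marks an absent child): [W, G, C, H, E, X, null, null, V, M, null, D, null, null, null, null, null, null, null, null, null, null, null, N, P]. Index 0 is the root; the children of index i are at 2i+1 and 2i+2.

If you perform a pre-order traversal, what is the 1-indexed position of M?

Pre-order visits the node, then its left subtree, then its right subtree.
Visit W.
At W: go left to G.
  Visit G.
  At G: go left to H.
    Visit H.
    At H: no left child.
    At H: go right to V.
      V is a leaf — visit V.
  At G: go right to E.
    Visit E.
    At E: go left to M.
      M is a leaf — visit M.
    At E: no right child.
At W: go right to C.
  Visit C.
  At C: go left to X.
    Visit X.
    At X: go left to D.
      Visit D.
      At D: go left to N.
        N is a leaf — visit N.
      At D: go right to P.
        P is a leaf — visit P.
    At X: no right child.
  At C: no right child.
Full pre-order sequence: W, G, H, V, E, M, C, X, D, N, P.

6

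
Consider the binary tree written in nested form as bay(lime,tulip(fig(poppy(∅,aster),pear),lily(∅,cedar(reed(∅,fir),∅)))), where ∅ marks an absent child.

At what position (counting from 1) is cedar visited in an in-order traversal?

11

In-order visits the left subtree, then the node, then the right subtree.
At bay: go left to lime.
  lime is a leaf — visit lime.
Visit bay.
At bay: go right to tulip.
  At tulip: go left to fig.
    At fig: go left to poppy.
      At poppy: no left child.
      Visit poppy.
      At poppy: go right to aster.
        aster is a leaf — visit aster.
    Visit fig.
    At fig: go right to pear.
      pear is a leaf — visit pear.
  Visit tulip.
  At tulip: go right to lily.
    At lily: no left child.
    Visit lily.
    At lily: go right to cedar.
      At cedar: go left to reed.
        At reed: no left child.
        Visit reed.
        At reed: go right to fir.
          fir is a leaf — visit fir.
      Visit cedar.
      At cedar: no right child.
Full in-order sequence: lime, bay, poppy, aster, fig, pear, tulip, lily, reed, fir, cedar.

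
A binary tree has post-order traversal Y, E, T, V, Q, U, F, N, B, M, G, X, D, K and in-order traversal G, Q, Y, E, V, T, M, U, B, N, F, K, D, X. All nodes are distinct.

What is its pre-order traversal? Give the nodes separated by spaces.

K G M Q V E Y T B U N F D X

The last element of post-order is the root; it splits in-order into left and right subtrees.
Root K: left subtree has 11 nodes {G, Q, Y, E, V, T, M, U, B, N, F}, right has 2 {D, X}.
  Root G: left subtree has 0 nodes { }, right has 10 {Q, Y, E, V, T, M, U, B, N, F}.
    Root M: left subtree has 5 nodes {Q, Y, E, V, T}, right has 4 {U, B, N, F}.
      Root Q: left subtree has 0 nodes { }, right has 4 {Y, E, V, T}.
        Root V: left subtree has 2 nodes {Y, E}, right has 1 {T}.
          Root E: left subtree has 1 node {Y}, right has 0 { }.
      Root B: left subtree has 1 node {U}, right has 2 {N, F}.
        Root N: left subtree has 0 nodes { }, right has 1 {F}.
  Root D: left subtree has 0 nodes { }, right has 1 {X}.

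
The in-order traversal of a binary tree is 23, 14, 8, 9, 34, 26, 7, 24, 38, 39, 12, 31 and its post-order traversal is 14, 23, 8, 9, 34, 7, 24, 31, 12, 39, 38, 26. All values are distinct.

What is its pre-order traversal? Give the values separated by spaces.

26 34 9 8 23 14 38 24 7 39 12 31

The last element of post-order is the root; it splits in-order into left and right subtrees.
Root 26: left subtree has 5 nodes {23, 14, 8, 9, 34}, right has 6 {7, 24, 38, 39, 12, 31}.
  Root 34: left subtree has 4 nodes {23, 14, 8, 9}, right has 0 { }.
    Root 9: left subtree has 3 nodes {23, 14, 8}, right has 0 { }.
      Root 8: left subtree has 2 nodes {23, 14}, right has 0 { }.
        Root 23: left subtree has 0 nodes { }, right has 1 {14}.
  Root 38: left subtree has 2 nodes {7, 24}, right has 3 {39, 12, 31}.
    Root 24: left subtree has 1 node {7}, right has 0 { }.
    Root 39: left subtree has 0 nodes { }, right has 2 {12, 31}.
      Root 12: left subtree has 0 nodes { }, right has 1 {31}.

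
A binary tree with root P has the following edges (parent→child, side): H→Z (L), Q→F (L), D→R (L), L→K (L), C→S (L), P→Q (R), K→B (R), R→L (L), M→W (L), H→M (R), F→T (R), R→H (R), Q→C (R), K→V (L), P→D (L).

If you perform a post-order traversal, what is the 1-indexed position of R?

Post-order visits the left subtree, then the right subtree, then the node.
At P: go left to D.
  At D: go left to R.
    At R: go left to L.
      At L: go left to K.
        At K: go left to V.
          V is a leaf — visit V.
        At K: go right to B.
          B is a leaf — visit B.
        Visit K.
      At L: no right child.
      Visit L.
    At R: go right to H.
      At H: go left to Z.
        Z is a leaf — visit Z.
      At H: go right to M.
        At M: go left to W.
          W is a leaf — visit W.
        At M: no right child.
        Visit M.
      Visit H.
    Visit R.
  At D: no right child.
  Visit D.
At P: go right to Q.
  At Q: go left to F.
    At F: no left child.
    At F: go right to T.
      T is a leaf — visit T.
    Visit F.
  At Q: go right to C.
    At C: go left to S.
      S is a leaf — visit S.
    At C: no right child.
    Visit C.
  Visit Q.
Visit P.
Full post-order sequence: V, B, K, L, Z, W, M, H, R, D, T, F, S, C, Q, P.

9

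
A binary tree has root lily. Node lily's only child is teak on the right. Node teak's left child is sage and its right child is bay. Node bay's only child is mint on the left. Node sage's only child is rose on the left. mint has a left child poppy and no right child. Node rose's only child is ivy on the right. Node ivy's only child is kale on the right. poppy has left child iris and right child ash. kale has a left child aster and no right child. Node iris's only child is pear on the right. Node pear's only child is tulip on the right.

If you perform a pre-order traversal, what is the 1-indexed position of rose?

Pre-order visits the node, then its left subtree, then its right subtree.
Visit lily.
At lily: no left child.
At lily: go right to teak.
  Visit teak.
  At teak: go left to sage.
    Visit sage.
    At sage: go left to rose.
      Visit rose.
      At rose: no left child.
      At rose: go right to ivy.
        Visit ivy.
        At ivy: no left child.
        At ivy: go right to kale.
          Visit kale.
          At kale: go left to aster.
            aster is a leaf — visit aster.
          At kale: no right child.
    At sage: no right child.
  At teak: go right to bay.
    Visit bay.
    At bay: go left to mint.
      Visit mint.
      At mint: go left to poppy.
        Visit poppy.
        At poppy: go left to iris.
          Visit iris.
          At iris: no left child.
          At iris: go right to pear.
            Visit pear.
            At pear: no left child.
            At pear: go right to tulip.
              tulip is a leaf — visit tulip.
        At poppy: go right to ash.
          ash is a leaf — visit ash.
      At mint: no right child.
    At bay: no right child.
Full pre-order sequence: lily, teak, sage, rose, ivy, kale, aster, bay, mint, poppy, iris, pear, tulip, ash.

4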